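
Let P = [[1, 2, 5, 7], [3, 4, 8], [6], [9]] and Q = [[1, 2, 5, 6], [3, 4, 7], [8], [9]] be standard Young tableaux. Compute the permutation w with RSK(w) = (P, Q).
3 6 1 4 5 9 8 7 2

Reverse the RSK construction: for i from n down to 1, find the cell of Q containing i, remove the entry at that cell from P, and reverse-bump it up through P; the value ejected from row 1 is w(i).

Step i=9: Q has 9 at row 4, column 1; remove 9 from row 4 of P and reverse-bump: 9 enters row 3 and ejects 6; 6 enters row 2 and ejects 4; 4 enters row 1 and ejects 2. So w(9) = 2. P is now [[1, 4, 5, 7], [3, 6, 8], [9]].
Step i=8: Q has 8 at row 3, column 1; remove 9 from row 3 of P and reverse-bump: 9 enters row 2 and ejects 8; 8 enters row 1 and ejects 7. So w(8) = 7. P is now [[1, 4, 5, 8], [3, 6, 9]].
Step i=7: Q has 7 at row 2, column 3; remove 9 from row 2 of P and reverse-bump: 9 enters row 1 and ejects 8. So w(7) = 8. P is now [[1, 4, 5, 9], [3, 6]].
Step i=6: Q has 6 at row 1, column 4; remove that cell from P, ejecting 9. So w(6) = 9. P is now [[1, 4, 5], [3, 6]].
Step i=5: Q has 5 at row 1, column 3; remove that cell from P, ejecting 5. So w(5) = 5. P is now [[1, 4], [3, 6]].
Step i=4: Q has 4 at row 2, column 2; remove 6 from row 2 of P and reverse-bump: 6 enters row 1 and ejects 4. So w(4) = 4. P is now [[1, 6], [3]].
Step i=3: Q has 3 at row 2, column 1; remove 3 from row 2 of P and reverse-bump: 3 enters row 1 and ejects 1. So w(3) = 1. P is now [[3, 6]].
Step i=2: Q has 2 at row 1, column 2; remove that cell from P, ejecting 6. So w(2) = 6. P is now [[3]].
Step i=1: Q has 1 at row 1, column 1; remove that cell from P, ejecting 3. So w(1) = 3. P is now [].

So w = 3 6 1 4 5 9 8 7 2.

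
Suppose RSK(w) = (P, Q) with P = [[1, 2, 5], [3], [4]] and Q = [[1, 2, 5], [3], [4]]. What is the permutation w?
1 4 3 2 5

Reverse RSK: for i = n, n-1, ..., 1, locate i in Q, remove the corresponding corner cell from P, and reverse-bump its entry up through P; the value ejected from row 1 is w(i).

So w = 1 4 3 2 5.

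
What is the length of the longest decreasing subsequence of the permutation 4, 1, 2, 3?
2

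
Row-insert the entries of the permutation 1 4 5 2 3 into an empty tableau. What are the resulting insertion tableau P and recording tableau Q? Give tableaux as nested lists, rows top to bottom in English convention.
Insert each entry of the permutation into P by Schensted row insertion, recording in Q the position of each new cell.

Insert 1: appended to row 1. P = [[1]].
Insert 4: appended to row 1. P = [[1, 4]].
Insert 5: appended to row 1. P = [[1, 4, 5]].
Insert 2: 2 bumps 4 from row 1; 4 starts row 2. P = [[1, 2, 5], [4]].
Insert 3: 3 bumps 5 from row 1; 5 appends to row 2. P = [[1, 2, 3], [4, 5]].

So P = [[1, 2, 3], [4, 5]], Q = [[1, 2, 3], [4, 5]].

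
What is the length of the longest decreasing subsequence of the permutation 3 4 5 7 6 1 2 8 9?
3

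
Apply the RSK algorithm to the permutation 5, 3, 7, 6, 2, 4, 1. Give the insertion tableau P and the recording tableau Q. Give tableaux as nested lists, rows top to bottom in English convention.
Insert each entry of the permutation into P by Schensted row insertion, recording in Q the position of each new cell.

Insert 5: appended to row 1. P = [[5]].
Insert 3: 3 bumps 5 from row 1; 5 starts row 2. P = [[3], [5]].
Insert 7: appended to row 1. P = [[3, 7], [5]].
Insert 6: 6 bumps 7 from row 1; 7 appends to row 2. P = [[3, 6], [5, 7]].
Insert 2: 2 bumps 3 from row 1; 3 bumps 5 from row 2; 5 starts row 3. P = [[2, 6], [3, 7], [5]].
Insert 4: 4 bumps 6 from row 1; 6 bumps 7 from row 2; 7 appends to row 3. P = [[2, 4], [3, 6], [5, 7]].
Insert 1: 1 bumps 2 from row 1; 2 bumps 3 from row 2; 3 bumps 5 from row 3; 5 starts row 4. P = [[1, 4], [2, 6], [3, 7], [5]].

So P = [[1, 4], [2, 6], [3, 7], [5]], Q = [[1, 3], [2, 4], [5, 6], [7]].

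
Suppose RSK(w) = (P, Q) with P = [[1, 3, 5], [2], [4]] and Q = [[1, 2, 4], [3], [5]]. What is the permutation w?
2 4 3 5 1

Reverse the RSK construction: for i from n down to 1, find the cell of Q containing i, remove the entry at that cell from P, and reverse-bump it up through P; the value ejected from row 1 is w(i).

Step i=5: Q has 5 at row 3, column 1; remove 4 from row 3 of P and reverse-bump: 4 enters row 2 and ejects 2; 2 enters row 1 and ejects 1. So w(5) = 1. P is now [[2, 3, 5], [4]].
Step i=4: Q has 4 at row 1, column 3; remove that cell from P, ejecting 5. So w(4) = 5. P is now [[2, 3], [4]].
Step i=3: Q has 3 at row 2, column 1; remove 4 from row 2 of P and reverse-bump: 4 enters row 1 and ejects 3. So w(3) = 3. P is now [[2, 4]].
Step i=2: Q has 2 at row 1, column 2; remove that cell from P, ejecting 4. So w(2) = 4. P is now [[2]].
Step i=1: Q has 1 at row 1, column 1; remove that cell from P, ejecting 2. So w(1) = 2. P is now [].

So w = 2 4 3 5 1.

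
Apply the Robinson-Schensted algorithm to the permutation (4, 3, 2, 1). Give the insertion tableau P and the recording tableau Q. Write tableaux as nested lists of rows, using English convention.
P = [[1], [2], [3], [4]], Q = [[1], [2], [3], [4]]

Insert each entry of the permutation into P by Schensted row insertion, recording in Q the position of each new cell.

Insert 4: appended to row 1. P = [[4]].
Insert 3: 3 bumps 4 from row 1; 4 starts row 2. P = [[3], [4]].
Insert 2: 2 bumps 3 from row 1; 3 bumps 4 from row 2; 4 starts row 3. P = [[2], [3], [4]].
Insert 1: 1 bumps 2 from row 1; 2 bumps 3 from row 2; 3 bumps 4 from row 3; 4 starts row 4. P = [[1], [2], [3], [4]].

So P = [[1], [2], [3], [4]], Q = [[1], [2], [3], [4]].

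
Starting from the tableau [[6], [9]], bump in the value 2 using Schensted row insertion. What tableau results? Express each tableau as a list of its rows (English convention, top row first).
[[2], [6], [9]]

In row 1, 2 replaces 6 (the leftmost entry greater than 2); 6 is bumped to row 2. In row 2, 6 replaces 9 (the leftmost entry greater than 6); 9 is bumped to row 3. 9 starts a new row 3. The new tableau is [[2], [6], [9]].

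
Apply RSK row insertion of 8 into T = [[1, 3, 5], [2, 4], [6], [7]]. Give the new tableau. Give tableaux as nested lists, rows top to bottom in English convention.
8 is larger than every entry of row 1, so it is appended to row 1. The new tableau is [[1, 3, 5, 8], [2, 4], [6], [7]].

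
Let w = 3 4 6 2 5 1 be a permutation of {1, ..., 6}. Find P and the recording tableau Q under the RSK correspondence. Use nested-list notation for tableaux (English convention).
P = [[1, 4, 5], [2, 6], [3]], Q = [[1, 2, 3], [4, 5], [6]]

Insert each entry of the permutation into P by Schensted row insertion, recording in Q the position of each new cell.

Insert 3: appended to row 1. P = [[3]].
Insert 4: appended to row 1. P = [[3, 4]].
Insert 6: appended to row 1. P = [[3, 4, 6]].
Insert 2: 2 bumps 3 from row 1; 3 starts row 2. P = [[2, 4, 6], [3]].
Insert 5: 5 bumps 6 from row 1; 6 appends to row 2. P = [[2, 4, 5], [3, 6]].
Insert 1: 1 bumps 2 from row 1; 2 bumps 3 from row 2; 3 starts row 3. P = [[1, 4, 5], [2, 6], [3]].

So P = [[1, 4, 5], [2, 6], [3]], Q = [[1, 2, 3], [4, 5], [6]].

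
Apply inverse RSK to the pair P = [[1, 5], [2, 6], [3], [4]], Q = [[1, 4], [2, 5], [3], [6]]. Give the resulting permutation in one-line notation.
Reverse the RSK construction: for i from n down to 1, find the cell of Q containing i, remove the entry at that cell from P, and reverse-bump it up through P; the value ejected from row 1 is w(i).

Step i=6: Q has 6 at row 4, column 1; remove 4 from row 4 of P and reverse-bump: 4 enters row 3 and ejects 3; 3 enters row 2 and ejects 2; 2 enters row 1 and ejects 1. So w(6) = 1. P is now [[2, 5], [3, 6], [4]].
Step i=5: Q has 5 at row 2, column 2; remove 6 from row 2 of P and reverse-bump: 6 enters row 1 and ejects 5. So w(5) = 5. P is now [[2, 6], [3], [4]].
Step i=4: Q has 4 at row 1, column 2; remove that cell from P, ejecting 6. So w(4) = 6. P is now [[2], [3], [4]].
Step i=3: Q has 3 at row 3, column 1; remove 4 from row 3 of P and reverse-bump: 4 enters row 2 and ejects 3; 3 enters row 1 and ejects 2. So w(3) = 2. P is now [[3], [4]].
Step i=2: Q has 2 at row 2, column 1; remove 4 from row 2 of P and reverse-bump: 4 enters row 1 and ejects 3. So w(2) = 3. P is now [[4]].
Step i=1: Q has 1 at row 1, column 1; remove that cell from P, ejecting 4. So w(1) = 4. P is now [].

So w = 4 3 2 6 5 1.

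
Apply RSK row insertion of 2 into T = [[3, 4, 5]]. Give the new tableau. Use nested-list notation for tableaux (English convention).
[[2, 4, 5], [3]]

In row 1, 2 replaces 3 (the leftmost entry greater than 2); 3 is bumped to row 2. 3 starts a new row 2. The new tableau is [[2, 4, 5], [3]].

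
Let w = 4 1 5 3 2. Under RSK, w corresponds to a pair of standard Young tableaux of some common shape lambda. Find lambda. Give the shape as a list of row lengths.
[2, 2, 1]

Row-insert each entry into an empty tableau.

After inserting 4: P = [[4]].
After inserting 1: P = [[1], [4]].
After inserting 5: P = [[1, 5], [4]].
After inserting 3: P = [[1, 3], [4, 5]].
After inserting 2: P = [[1, 2], [3, 5], [4]].

The final insertion tableau P = [[1, 2], [3, 5], [4]] has shape [2, 2, 1].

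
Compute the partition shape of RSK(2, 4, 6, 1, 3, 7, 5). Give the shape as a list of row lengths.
[4, 3]

Row-insert each entry into an empty tableau.

After inserting 2: P = [[2]].
After inserting 4: P = [[2, 4]].
After inserting 6: P = [[2, 4, 6]].
After inserting 1: P = [[1, 4, 6], [2]].
After inserting 3: P = [[1, 3, 6], [2, 4]].
After inserting 7: P = [[1, 3, 6, 7], [2, 4]].
After inserting 5: P = [[1, 3, 5, 7], [2, 4, 6]].

The final insertion tableau P = [[1, 3, 5, 7], [2, 4, 6]] has shape [4, 3].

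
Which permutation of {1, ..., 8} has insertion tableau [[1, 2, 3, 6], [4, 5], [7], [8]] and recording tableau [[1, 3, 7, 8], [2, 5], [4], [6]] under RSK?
8 4 7 1 5 2 3 6

Reverse RSK: for i = n, n-1, ..., 1, locate i in Q, remove the corresponding corner cell from P, and reverse-bump its entry up through P; the value ejected from row 1 is w(i).

So w = 8 4 7 1 5 2 3 6.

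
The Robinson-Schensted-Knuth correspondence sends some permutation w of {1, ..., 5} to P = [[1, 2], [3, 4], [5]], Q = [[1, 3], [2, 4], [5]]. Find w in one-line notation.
3 1 5 4 2

Reverse the RSK construction: for i from n down to 1, find the cell of Q containing i, remove the entry at that cell from P, and reverse-bump it up through P; the value ejected from row 1 is w(i).

Step i=5: Q has 5 at row 3, column 1; remove 5 from row 3 of P and reverse-bump: 5 enters row 2 and ejects 4; 4 enters row 1 and ejects 2. So w(5) = 2. P is now [[1, 4], [3, 5]].
Step i=4: Q has 4 at row 2, column 2; remove 5 from row 2 of P and reverse-bump: 5 enters row 1 and ejects 4. So w(4) = 4. P is now [[1, 5], [3]].
Step i=3: Q has 3 at row 1, column 2; remove that cell from P, ejecting 5. So w(3) = 5. P is now [[1], [3]].
Step i=2: Q has 2 at row 2, column 1; remove 3 from row 2 of P and reverse-bump: 3 enters row 1 and ejects 1. So w(2) = 1. P is now [[3]].
Step i=1: Q has 1 at row 1, column 1; remove that cell from P, ejecting 3. So w(1) = 3. P is now [].

So w = 3 1 5 4 2.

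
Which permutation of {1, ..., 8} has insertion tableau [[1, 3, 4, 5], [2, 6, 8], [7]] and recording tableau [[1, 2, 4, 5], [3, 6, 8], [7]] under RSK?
2 3 1 7 8 6 4 5

Reverse RSK: for i = n, n-1, ..., 1, locate i in Q, remove the corresponding corner cell from P, and reverse-bump its entry up through P; the value ejected from row 1 is w(i).

So w = 2 3 1 7 8 6 4 5.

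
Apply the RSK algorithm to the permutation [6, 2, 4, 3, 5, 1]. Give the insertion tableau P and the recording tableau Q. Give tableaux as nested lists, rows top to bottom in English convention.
P = [[1, 3, 5], [2], [4], [6]], Q = [[1, 3, 5], [2], [4], [6]]

Insert each entry of the permutation into P by Schensted row insertion, recording in Q the position of each new cell.

Insert 6: appended to row 1. P = [[6]].
Insert 2: 2 bumps 6 from row 1; 6 starts row 2. P = [[2], [6]].
Insert 4: appended to row 1. P = [[2, 4], [6]].
Insert 3: 3 bumps 4 from row 1; 4 bumps 6 from row 2; 6 starts row 3. P = [[2, 3], [4], [6]].
Insert 5: appended to row 1. P = [[2, 3, 5], [4], [6]].
Insert 1: 1 bumps 2 from row 1; 2 bumps 4 from row 2; 4 bumps 6 from row 3; 6 starts row 4. P = [[1, 3, 5], [2], [4], [6]].

So P = [[1, 3, 5], [2], [4], [6]], Q = [[1, 3, 5], [2], [4], [6]].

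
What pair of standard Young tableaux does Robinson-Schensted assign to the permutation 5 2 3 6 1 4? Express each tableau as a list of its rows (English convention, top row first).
Insert each entry of the permutation into P by Schensted row insertion, recording in Q the position of each new cell.

Insert 5: appended to row 1. P = [[5]].
Insert 2: 2 bumps 5 from row 1; 5 starts row 2. P = [[2], [5]].
Insert 3: appended to row 1. P = [[2, 3], [5]].
Insert 6: appended to row 1. P = [[2, 3, 6], [5]].
Insert 1: 1 bumps 2 from row 1; 2 bumps 5 from row 2; 5 starts row 3. P = [[1, 3, 6], [2], [5]].
Insert 4: 4 bumps 6 from row 1; 6 appends to row 2. P = [[1, 3, 4], [2, 6], [5]].

So P = [[1, 3, 4], [2, 6], [5]], Q = [[1, 3, 4], [2, 6], [5]].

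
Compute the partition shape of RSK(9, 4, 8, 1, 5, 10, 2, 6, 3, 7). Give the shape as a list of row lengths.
[4, 3, 2, 1]

Row-insert each entry into an empty tableau.

After inserting 9: P = [[9]].
After inserting 4: P = [[4], [9]].
After inserting 8: P = [[4, 8], [9]].
After inserting 1: P = [[1, 8], [4], [9]].
After inserting 5: P = [[1, 5], [4, 8], [9]].
After inserting 10: P = [[1, 5, 10], [4, 8], [9]].
After inserting 2: P = [[1, 2, 10], [4, 5], [8], [9]].
After inserting 6: P = [[1, 2, 6], [4, 5, 10], [8], [9]].
After inserting 3: P = [[1, 2, 3], [4, 5, 6], [8, 10], [9]].
After inserting 7: P = [[1, 2, 3, 7], [4, 5, 6], [8, 10], [9]].

The final insertion tableau P = [[1, 2, 3, 7], [4, 5, 6], [8, 10], [9]] has shape [4, 3, 2, 1].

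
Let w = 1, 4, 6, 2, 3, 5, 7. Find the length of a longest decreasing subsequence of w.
2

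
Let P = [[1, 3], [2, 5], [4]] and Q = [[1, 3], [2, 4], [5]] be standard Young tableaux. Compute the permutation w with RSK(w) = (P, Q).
4 2 5 3 1

Reverse the RSK construction: for i from n down to 1, find the cell of Q containing i, remove the entry at that cell from P, and reverse-bump it up through P; the value ejected from row 1 is w(i).

Step i=5: Q has 5 at row 3, column 1; remove 4 from row 3 of P and reverse-bump: 4 enters row 2 and ejects 2; 2 enters row 1 and ejects 1. So w(5) = 1. P is now [[2, 3], [4, 5]].
Step i=4: Q has 4 at row 2, column 2; remove 5 from row 2 of P and reverse-bump: 5 enters row 1 and ejects 3. So w(4) = 3. P is now [[2, 5], [4]].
Step i=3: Q has 3 at row 1, column 2; remove that cell from P, ejecting 5. So w(3) = 5. P is now [[2], [4]].
Step i=2: Q has 2 at row 2, column 1; remove 4 from row 2 of P and reverse-bump: 4 enters row 1 and ejects 2. So w(2) = 2. P is now [[4]].
Step i=1: Q has 1 at row 1, column 1; remove that cell from P, ejecting 4. So w(1) = 4. P is now [].

So w = 4 2 5 3 1.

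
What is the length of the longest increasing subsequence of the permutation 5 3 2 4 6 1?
3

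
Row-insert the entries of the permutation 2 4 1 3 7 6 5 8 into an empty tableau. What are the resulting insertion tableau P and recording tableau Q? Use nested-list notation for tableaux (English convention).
P = [[1, 3, 5, 8], [2, 4, 6], [7]], Q = [[1, 2, 5, 8], [3, 4, 6], [7]]

Insert each entry of the permutation into P by Schensted row insertion, recording in Q the position of each new cell.

Insert 2: appended to row 1. P = [[2]].
Insert 4: appended to row 1. P = [[2, 4]].
Insert 1: 1 bumps 2 from row 1; 2 starts row 2. P = [[1, 4], [2]].
Insert 3: 3 bumps 4 from row 1; 4 appends to row 2. P = [[1, 3], [2, 4]].
Insert 7: appended to row 1. P = [[1, 3, 7], [2, 4]].
Insert 6: 6 bumps 7 from row 1; 7 appends to row 2. P = [[1, 3, 6], [2, 4, 7]].
Insert 5: 5 bumps 6 from row 1; 6 bumps 7 from row 2; 7 starts row 3. P = [[1, 3, 5], [2, 4, 6], [7]].
Insert 8: appended to row 1. P = [[1, 3, 5, 8], [2, 4, 6], [7]].

So P = [[1, 3, 5, 8], [2, 4, 6], [7]], Q = [[1, 2, 5, 8], [3, 4, 6], [7]].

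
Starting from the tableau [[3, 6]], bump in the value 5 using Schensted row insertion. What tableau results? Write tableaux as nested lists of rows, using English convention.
In row 1, 5 replaces 6 (the leftmost entry greater than 5); 6 is bumped to row 2. 6 starts a new row 2. The new tableau is [[3, 5], [6]].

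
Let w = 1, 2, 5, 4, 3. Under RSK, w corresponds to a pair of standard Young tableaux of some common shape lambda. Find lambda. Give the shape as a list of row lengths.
[3, 1, 1]

Row-insert each entry into an empty tableau.

After inserting 1: P = [[1]].
After inserting 2: P = [[1, 2]].
After inserting 5: P = [[1, 2, 5]].
After inserting 4: P = [[1, 2, 4], [5]].
After inserting 3: P = [[1, 2, 3], [4], [5]].

The final insertion tableau P = [[1, 2, 3], [4], [5]] has shape [3, 1, 1].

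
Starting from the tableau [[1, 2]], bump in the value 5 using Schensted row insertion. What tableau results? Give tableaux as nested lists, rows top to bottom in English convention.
[[1, 2, 5]]

5 is larger than every entry of row 1, so it is appended to row 1. The new tableau is [[1, 2, 5]].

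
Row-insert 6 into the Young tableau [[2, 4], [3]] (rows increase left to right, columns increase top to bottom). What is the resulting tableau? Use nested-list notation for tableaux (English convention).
6 is larger than every entry of row 1, so it is appended to row 1. The new tableau is [[2, 4, 6], [3]].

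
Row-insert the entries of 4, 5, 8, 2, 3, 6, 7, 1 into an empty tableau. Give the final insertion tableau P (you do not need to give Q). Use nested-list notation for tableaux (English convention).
Insert 4: appended to row 1. P = [[4]].
Insert 5: appended to row 1. P = [[4, 5]].
Insert 8: appended to row 1. P = [[4, 5, 8]].
Insert 2: 2 bumps 4 from row 1; 4 starts row 2. P = [[2, 5, 8], [4]].
Insert 3: 3 bumps 5 from row 1; 5 appends to row 2. P = [[2, 3, 8], [4, 5]].
Insert 6: 6 bumps 8 from row 1; 8 appends to row 2. P = [[2, 3, 6], [4, 5, 8]].
Insert 7: appended to row 1. P = [[2, 3, 6, 7], [4, 5, 8]].
Insert 1: 1 bumps 2 from row 1; 2 bumps 4 from row 2; 4 starts row 3. P = [[1, 3, 6, 7], [2, 5, 8], [4]].

So P = [[1, 3, 6, 7], [2, 5, 8], [4]].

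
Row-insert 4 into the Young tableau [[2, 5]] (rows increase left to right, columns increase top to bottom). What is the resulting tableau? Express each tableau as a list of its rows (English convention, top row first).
In row 1, 4 replaces 5 (the leftmost entry greater than 4); 5 is bumped to row 2. 5 starts a new row 2. The new tableau is [[2, 4], [5]].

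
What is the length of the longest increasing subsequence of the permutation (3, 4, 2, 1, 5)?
3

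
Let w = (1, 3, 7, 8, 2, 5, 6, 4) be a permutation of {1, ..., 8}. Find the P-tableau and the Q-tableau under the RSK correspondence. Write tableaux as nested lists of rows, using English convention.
Insert each entry of the permutation into P by Schensted row insertion, recording in Q the position of each new cell.

Insert 1: appended to row 1. P = [[1]], Q = [[1]].
Insert 3: appended to row 1. P = [[1, 3]], Q = [[1, 2]].
Insert 7: appended to row 1. P = [[1, 3, 7]], Q = [[1, 2, 3]].
Insert 8: appended to row 1. P = [[1, 3, 7, 8]], Q = [[1, 2, 3, 4]].
Insert 2: 2 bumps 3 from row 1; 3 starts row 2. P = [[1, 2, 7, 8], [3]], Q = [[1, 2, 3, 4], [5]].
Insert 5: 5 bumps 7 from row 1; 7 appends to row 2. P = [[1, 2, 5, 8], [3, 7]], Q = [[1, 2, 3, 4], [5, 6]].
Insert 6: 6 bumps 8 from row 1; 8 appends to row 2. P = [[1, 2, 5, 6], [3, 7, 8]], Q = [[1, 2, 3, 4], [5, 6, 7]].
Insert 4: 4 bumps 5 from row 1; 5 bumps 7 from row 2; 7 starts row 3. P = [[1, 2, 4, 6], [3, 5, 8], [7]], Q = [[1, 2, 3, 4], [5, 6, 7], [8]].

So P = [[1, 2, 4, 6], [3, 5, 8], [7]], Q = [[1, 2, 3, 4], [5, 6, 7], [8]].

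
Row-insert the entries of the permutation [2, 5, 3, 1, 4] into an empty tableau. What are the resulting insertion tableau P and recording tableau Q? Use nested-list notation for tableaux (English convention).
P = [[1, 3, 4], [2], [5]], Q = [[1, 2, 5], [3], [4]]

Insert each entry of the permutation into P by Schensted row insertion, recording in Q the position of each new cell.

Insert 2: appended to row 1. P = [[2]], Q = [[1]].
Insert 5: appended to row 1. P = [[2, 5]], Q = [[1, 2]].
Insert 3: 3 bumps 5 from row 1; 5 starts row 2. P = [[2, 3], [5]], Q = [[1, 2], [3]].
Insert 1: 1 bumps 2 from row 1; 2 bumps 5 from row 2; 5 starts row 3. P = [[1, 3], [2], [5]], Q = [[1, 2], [3], [4]].
Insert 4: appended to row 1. P = [[1, 3, 4], [2], [5]], Q = [[1, 2, 5], [3], [4]].

So P = [[1, 3, 4], [2], [5]], Q = [[1, 2, 5], [3], [4]].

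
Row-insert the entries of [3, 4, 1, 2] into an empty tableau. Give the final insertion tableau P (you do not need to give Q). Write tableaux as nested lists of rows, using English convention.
After inserting 3: P = [[3]].
After inserting 4: P = [[3, 4]].
After inserting 1: P = [[1, 4], [3]].
After inserting 2: P = [[1, 2], [3, 4]].

So P = [[1, 2], [3, 4]].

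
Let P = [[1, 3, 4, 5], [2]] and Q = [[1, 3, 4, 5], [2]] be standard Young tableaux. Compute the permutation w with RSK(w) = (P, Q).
Reverse the RSK construction: for i from n down to 1, find the cell of Q containing i, remove the entry at that cell from P, and reverse-bump it up through P; the value ejected from row 1 is w(i).

Step i=5: Q has 5 at row 1, column 4; remove that cell from P, ejecting 5. So w(5) = 5. P is now [[1, 3, 4], [2]].
Step i=4: Q has 4 at row 1, column 3; remove that cell from P, ejecting 4. So w(4) = 4. P is now [[1, 3], [2]].
Step i=3: Q has 3 at row 1, column 2; remove that cell from P, ejecting 3. So w(3) = 3. P is now [[1], [2]].
Step i=2: Q has 2 at row 2, column 1; remove 2 from row 2 of P and reverse-bump: 2 enters row 1 and ejects 1. So w(2) = 1. P is now [[2]].
Step i=1: Q has 1 at row 1, column 1; remove that cell from P, ejecting 2. So w(1) = 2. P is now [].

So w = 2 1 3 4 5.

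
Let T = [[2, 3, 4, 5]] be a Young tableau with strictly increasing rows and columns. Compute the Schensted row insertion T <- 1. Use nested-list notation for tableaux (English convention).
In row 1, 1 replaces 2 (the leftmost entry greater than 1); 2 is bumped to row 2. 2 starts a new row 2. The new tableau is [[1, 3, 4, 5], [2]].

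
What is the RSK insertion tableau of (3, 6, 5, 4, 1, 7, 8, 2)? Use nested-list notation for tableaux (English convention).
Insert 3: appended to row 1. P = [[3]].
Insert 6: appended to row 1. P = [[3, 6]].
Insert 5: 5 bumps 6 from row 1; 6 starts row 2. P = [[3, 5], [6]].
Insert 4: 4 bumps 5 from row 1; 5 bumps 6 from row 2; 6 starts row 3. P = [[3, 4], [5], [6]].
Insert 1: 1 bumps 3 from row 1; 3 bumps 5 from row 2; 5 bumps 6 from row 3; 6 starts row 4. P = [[1, 4], [3], [5], [6]].
Insert 7: appended to row 1. P = [[1, 4, 7], [3], [5], [6]].
Insert 8: appended to row 1. P = [[1, 4, 7, 8], [3], [5], [6]].
Insert 2: 2 bumps 4 from row 1; 4 appends to row 2. P = [[1, 2, 7, 8], [3, 4], [5], [6]].

So P = [[1, 2, 7, 8], [3, 4], [5], [6]].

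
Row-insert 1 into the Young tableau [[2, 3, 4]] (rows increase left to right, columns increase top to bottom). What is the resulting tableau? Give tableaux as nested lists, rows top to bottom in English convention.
[[1, 3, 4], [2]]

In row 1, 1 replaces 2 (the leftmost entry greater than 1); 2 is bumped to row 2. 2 starts a new row 2. The new tableau is [[1, 3, 4], [2]].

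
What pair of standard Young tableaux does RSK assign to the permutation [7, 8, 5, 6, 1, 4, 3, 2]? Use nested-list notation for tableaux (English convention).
Insert each entry of the permutation into P by Schensted row insertion, recording in Q the position of each new cell.

Insert 7: appended to row 1. P = [[7]].
Insert 8: appended to row 1. P = [[7, 8]].
Insert 5: 5 bumps 7 from row 1; 7 starts row 2. P = [[5, 8], [7]].
Insert 6: 6 bumps 8 from row 1; 8 appends to row 2. P = [[5, 6], [7, 8]].
Insert 1: 1 bumps 5 from row 1; 5 bumps 7 from row 2; 7 starts row 3. P = [[1, 6], [5, 8], [7]].
Insert 4: 4 bumps 6 from row 1; 6 bumps 8 from row 2; 8 appends to row 3. P = [[1, 4], [5, 6], [7, 8]].
Insert 3: 3 bumps 4 from row 1; 4 bumps 5 from row 2; 5 bumps 7 from row 3; 7 starts row 4. P = [[1, 3], [4, 6], [5, 8], [7]].
Insert 2: 2 bumps 3 from row 1; 3 bumps 4 from row 2; 4 bumps 5 from row 3; 5 bumps 7 from row 4; 7 starts row 5. P = [[1, 2], [3, 6], [4, 8], [5], [7]].

So P = [[1, 2], [3, 6], [4, 8], [5], [7]], Q = [[1, 2], [3, 4], [5, 6], [7], [8]].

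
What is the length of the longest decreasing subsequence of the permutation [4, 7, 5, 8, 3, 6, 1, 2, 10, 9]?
4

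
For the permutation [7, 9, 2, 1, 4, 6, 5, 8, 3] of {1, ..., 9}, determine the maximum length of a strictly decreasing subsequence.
4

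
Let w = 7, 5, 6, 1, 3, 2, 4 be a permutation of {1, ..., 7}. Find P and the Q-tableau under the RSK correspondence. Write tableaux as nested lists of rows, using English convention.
Insert each entry of the permutation into P by Schensted row insertion, recording in Q the position of each new cell.

Insert 7: appended to row 1. P = [[7]].
Insert 5: 5 bumps 7 from row 1; 7 starts row 2. P = [[5], [7]].
Insert 6: appended to row 1. P = [[5, 6], [7]].
Insert 1: 1 bumps 5 from row 1; 5 bumps 7 from row 2; 7 starts row 3. P = [[1, 6], [5], [7]].
Insert 3: 3 bumps 6 from row 1; 6 appends to row 2. P = [[1, 3], [5, 6], [7]].
Insert 2: 2 bumps 3 from row 1; 3 bumps 5 from row 2; 5 bumps 7 from row 3; 7 starts row 4. P = [[1, 2], [3, 6], [5], [7]].
Insert 4: appended to row 1. P = [[1, 2, 4], [3, 6], [5], [7]].

So P = [[1, 2, 4], [3, 6], [5], [7]], Q = [[1, 3, 7], [2, 5], [4], [6]].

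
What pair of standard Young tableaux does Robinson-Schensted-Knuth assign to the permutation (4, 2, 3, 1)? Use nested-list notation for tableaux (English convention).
Insert each entry of the permutation into P by Schensted row insertion, recording in Q the position of each new cell.

After inserting 4: P = [[4]].
After inserting 2: P = [[2], [4]].
After inserting 3: P = [[2, 3], [4]].
After inserting 1: P = [[1, 3], [2], [4]].

So P = [[1, 3], [2], [4]], Q = [[1, 3], [2], [4]].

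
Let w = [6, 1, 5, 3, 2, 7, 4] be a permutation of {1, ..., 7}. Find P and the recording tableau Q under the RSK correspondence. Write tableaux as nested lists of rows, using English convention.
Insert each entry of the permutation into P by Schensted row insertion, recording in Q the position of each new cell.

Insert 6: appended to row 1. P = [[6]].
Insert 1: 1 bumps 6 from row 1; 6 starts row 2. P = [[1], [6]].
Insert 5: appended to row 1. P = [[1, 5], [6]].
Insert 3: 3 bumps 5 from row 1; 5 bumps 6 from row 2; 6 starts row 3. P = [[1, 3], [5], [6]].
Insert 2: 2 bumps 3 from row 1; 3 bumps 5 from row 2; 5 bumps 6 from row 3; 6 starts row 4. P = [[1, 2], [3], [5], [6]].
Insert 7: appended to row 1. P = [[1, 2, 7], [3], [5], [6]].
Insert 4: 4 bumps 7 from row 1; 7 appends to row 2. P = [[1, 2, 4], [3, 7], [5], [6]].

So P = [[1, 2, 4], [3, 7], [5], [6]], Q = [[1, 3, 6], [2, 7], [4], [5]].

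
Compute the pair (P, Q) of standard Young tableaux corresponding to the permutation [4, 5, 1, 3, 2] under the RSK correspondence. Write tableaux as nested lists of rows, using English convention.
Insert each entry of the permutation into P by Schensted row insertion, recording in Q the position of each new cell.

Insert 4: appended to row 1. P = [[4]].
Insert 5: appended to row 1. P = [[4, 5]].
Insert 1: 1 bumps 4 from row 1; 4 starts row 2. P = [[1, 5], [4]].
Insert 3: 3 bumps 5 from row 1; 5 appends to row 2. P = [[1, 3], [4, 5]].
Insert 2: 2 bumps 3 from row 1; 3 bumps 4 from row 2; 4 starts row 3. P = [[1, 2], [3, 5], [4]].

So P = [[1, 2], [3, 5], [4]], Q = [[1, 2], [3, 4], [5]].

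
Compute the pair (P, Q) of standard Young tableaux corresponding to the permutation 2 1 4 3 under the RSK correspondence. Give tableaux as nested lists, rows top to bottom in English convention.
P = [[1, 3], [2, 4]], Q = [[1, 3], [2, 4]]

Insert each entry of the permutation into P by Schensted row insertion, recording in Q the position of each new cell.

Insert 2: appended to row 1. P = [[2]], Q = [[1]].
Insert 1: 1 bumps 2 from row 1; 2 starts row 2. P = [[1], [2]], Q = [[1], [2]].
Insert 4: appended to row 1. P = [[1, 4], [2]], Q = [[1, 3], [2]].
Insert 3: 3 bumps 4 from row 1; 4 appends to row 2. P = [[1, 3], [2, 4]], Q = [[1, 3], [2, 4]].

So P = [[1, 3], [2, 4]], Q = [[1, 3], [2, 4]].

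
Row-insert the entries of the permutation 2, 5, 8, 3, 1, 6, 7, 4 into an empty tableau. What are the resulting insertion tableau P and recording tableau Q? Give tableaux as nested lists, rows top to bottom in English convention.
Insert each entry of the permutation into P by Schensted row insertion, recording in Q the position of each new cell.

Insert 2: appended to row 1. P = [[2]].
Insert 5: appended to row 1. P = [[2, 5]].
Insert 8: appended to row 1. P = [[2, 5, 8]].
Insert 3: 3 bumps 5 from row 1; 5 starts row 2. P = [[2, 3, 8], [5]].
Insert 1: 1 bumps 2 from row 1; 2 bumps 5 from row 2; 5 starts row 3. P = [[1, 3, 8], [2], [5]].
Insert 6: 6 bumps 8 from row 1; 8 appends to row 2. P = [[1, 3, 6], [2, 8], [5]].
Insert 7: appended to row 1. P = [[1, 3, 6, 7], [2, 8], [5]].
Insert 4: 4 bumps 6 from row 1; 6 bumps 8 from row 2; 8 appends to row 3. P = [[1, 3, 4, 7], [2, 6], [5, 8]].

So P = [[1, 3, 4, 7], [2, 6], [5, 8]], Q = [[1, 2, 3, 7], [4, 6], [5, 8]].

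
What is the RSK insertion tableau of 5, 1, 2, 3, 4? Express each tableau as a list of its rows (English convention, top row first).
P = [[1, 2, 3, 4], [5]]

Insert 5: appended to row 1. P = [[5]].
Insert 1: 1 bumps 5 from row 1; 5 starts row 2. P = [[1], [5]].
Insert 2: appended to row 1. P = [[1, 2], [5]].
Insert 3: appended to row 1. P = [[1, 2, 3], [5]].
Insert 4: appended to row 1. P = [[1, 2, 3, 4], [5]].

So P = [[1, 2, 3, 4], [5]].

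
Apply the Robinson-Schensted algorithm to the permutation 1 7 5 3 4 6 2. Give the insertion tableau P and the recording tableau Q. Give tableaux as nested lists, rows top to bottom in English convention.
P = [[1, 2, 4, 6], [3], [5], [7]], Q = [[1, 2, 5, 6], [3], [4], [7]]

Insert each entry of the permutation into P by Schensted row insertion, recording in Q the position of each new cell.

After inserting 1: P = [[1]].
After inserting 7: P = [[1, 7]].
After inserting 5: P = [[1, 5], [7]].
After inserting 3: P = [[1, 3], [5], [7]].
After inserting 4: P = [[1, 3, 4], [5], [7]].
After inserting 6: P = [[1, 3, 4, 6], [5], [7]].
After inserting 2: P = [[1, 2, 4, 6], [3], [5], [7]].

So P = [[1, 2, 4, 6], [3], [5], [7]], Q = [[1, 2, 5, 6], [3], [4], [7]].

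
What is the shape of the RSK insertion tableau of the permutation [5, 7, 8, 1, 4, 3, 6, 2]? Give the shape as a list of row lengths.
Row-insert each entry into an empty tableau.

After inserting 5: P = [[5]].
After inserting 7: P = [[5, 7]].
After inserting 8: P = [[5, 7, 8]].
After inserting 1: P = [[1, 7, 8], [5]].
After inserting 4: P = [[1, 4, 8], [5, 7]].
After inserting 3: P = [[1, 3, 8], [4, 7], [5]].
After inserting 6: P = [[1, 3, 6], [4, 7, 8], [5]].
After inserting 2: P = [[1, 2, 6], [3, 7, 8], [4], [5]].

The final insertion tableau P = [[1, 2, 6], [3, 7, 8], [4], [5]] has shape [3, 3, 1, 1].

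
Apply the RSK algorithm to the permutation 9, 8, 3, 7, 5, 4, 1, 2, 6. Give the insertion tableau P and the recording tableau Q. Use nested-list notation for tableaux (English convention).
P = [[1, 2, 6], [3, 4], [5], [7], [8], [9]], Q = [[1, 4, 9], [2, 8], [3], [5], [6], [7]]

Insert each entry of the permutation into P by Schensted row insertion, recording in Q the position of each new cell.

After inserting 9: P = [[9]].
After inserting 8: P = [[8], [9]].
After inserting 3: P = [[3], [8], [9]].
After inserting 7: P = [[3, 7], [8], [9]].
After inserting 5: P = [[3, 5], [7], [8], [9]].
After inserting 4: P = [[3, 4], [5], [7], [8], [9]].
After inserting 1: P = [[1, 4], [3], [5], [7], [8], [9]].
After inserting 2: P = [[1, 2], [3, 4], [5], [7], [8], [9]].
After inserting 6: P = [[1, 2, 6], [3, 4], [5], [7], [8], [9]].

So P = [[1, 2, 6], [3, 4], [5], [7], [8], [9]], Q = [[1, 4, 9], [2, 8], [3], [5], [6], [7]].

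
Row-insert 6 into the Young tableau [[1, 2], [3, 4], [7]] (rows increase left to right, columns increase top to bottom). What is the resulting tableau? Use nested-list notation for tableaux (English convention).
6 is larger than every entry of row 1, so it is appended to row 1. The new tableau is [[1, 2, 6], [3, 4], [7]].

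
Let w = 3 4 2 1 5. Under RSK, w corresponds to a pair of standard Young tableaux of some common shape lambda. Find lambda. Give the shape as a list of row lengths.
RSK row insertion gives P = [[1, 4, 5], [2], [3]], which has shape [3, 1, 1].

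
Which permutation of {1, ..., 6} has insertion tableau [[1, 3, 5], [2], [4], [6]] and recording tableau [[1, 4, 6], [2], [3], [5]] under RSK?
Reverse the RSK construction: for i from n down to 1, find the cell of Q containing i, remove the entry at that cell from P, and reverse-bump it up through P; the value ejected from row 1 is w(i).

Step i=6: Q has 6 at row 1, column 3; remove that cell from P, ejecting 5. So w(6) = 5. P is now [[1, 3], [2], [4], [6]].
Step i=5: Q has 5 at row 4, column 1; remove 6 from row 4 of P and reverse-bump: 6 enters row 3 and ejects 4; 4 enters row 2 and ejects 2; 2 enters row 1 and ejects 1. So w(5) = 1. P is now [[2, 3], [4], [6]].
Step i=4: Q has 4 at row 1, column 2; remove that cell from P, ejecting 3. So w(4) = 3. P is now [[2], [4], [6]].
Step i=3: Q has 3 at row 3, column 1; remove 6 from row 3 of P and reverse-bump: 6 enters row 2 and ejects 4; 4 enters row 1 and ejects 2. So w(3) = 2. P is now [[4], [6]].
Step i=2: Q has 2 at row 2, column 1; remove 6 from row 2 of P and reverse-bump: 6 enters row 1 and ejects 4. So w(2) = 4. P is now [[6]].
Step i=1: Q has 1 at row 1, column 1; remove that cell from P, ejecting 6. So w(1) = 6. P is now [].

So w = 6 4 2 3 1 5.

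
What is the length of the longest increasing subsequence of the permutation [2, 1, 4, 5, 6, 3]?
4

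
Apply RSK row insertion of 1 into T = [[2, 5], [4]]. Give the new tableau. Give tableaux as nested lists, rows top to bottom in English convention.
In row 1, 1 replaces 2 (the leftmost entry greater than 1); 2 is bumped to row 2. In row 2, 2 replaces 4 (the leftmost entry greater than 2); 4 is bumped to row 3. 4 starts a new row 3. The new tableau is [[1, 5], [2], [4]].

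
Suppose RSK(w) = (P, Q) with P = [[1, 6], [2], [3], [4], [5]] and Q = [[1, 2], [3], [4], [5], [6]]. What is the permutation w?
Reverse the RSK construction: for i from n down to 1, find the cell of Q containing i, remove the entry at that cell from P, and reverse-bump it up through P; the value ejected from row 1 is w(i).

Step i=6: Q has 6 at row 5, column 1; remove 5 from row 5 of P and reverse-bump: 5 enters row 4 and ejects 4; 4 enters row 3 and ejects 3; 3 enters row 2 and ejects 2; 2 enters row 1 and ejects 1. So w(6) = 1. P is now [[2, 6], [3], [4], [5]].
Step i=5: Q has 5 at row 4, column 1; remove 5 from row 4 of P and reverse-bump: 5 enters row 3 and ejects 4; 4 enters row 2 and ejects 3; 3 enters row 1 and ejects 2. So w(5) = 2. P is now [[3, 6], [4], [5]].
Step i=4: Q has 4 at row 3, column 1; remove 5 from row 3 of P and reverse-bump: 5 enters row 2 and ejects 4; 4 enters row 1 and ejects 3. So w(4) = 3. P is now [[4, 6], [5]].
Step i=3: Q has 3 at row 2, column 1; remove 5 from row 2 of P and reverse-bump: 5 enters row 1 and ejects 4. So w(3) = 4. P is now [[5, 6]].
Step i=2: Q has 2 at row 1, column 2; remove that cell from P, ejecting 6. So w(2) = 6. P is now [[5]].
Step i=1: Q has 1 at row 1, column 1; remove that cell from P, ejecting 5. So w(1) = 5. P is now [].

So w = 5 6 4 3 2 1.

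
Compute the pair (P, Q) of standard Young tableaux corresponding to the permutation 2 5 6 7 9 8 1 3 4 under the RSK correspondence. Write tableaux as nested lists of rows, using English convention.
Insert each entry of the permutation into P by Schensted row insertion, recording in Q the position of each new cell.

Insert 2: appended to row 1. P = [[2]].
Insert 5: appended to row 1. P = [[2, 5]].
Insert 6: appended to row 1. P = [[2, 5, 6]].
Insert 7: appended to row 1. P = [[2, 5, 6, 7]].
Insert 9: appended to row 1. P = [[2, 5, 6, 7, 9]].
Insert 8: 8 bumps 9 from row 1; 9 starts row 2. P = [[2, 5, 6, 7, 8], [9]].
Insert 1: 1 bumps 2 from row 1; 2 bumps 9 from row 2; 9 starts row 3. P = [[1, 5, 6, 7, 8], [2], [9]].
Insert 3: 3 bumps 5 from row 1; 5 appends to row 2. P = [[1, 3, 6, 7, 8], [2, 5], [9]].
Insert 4: 4 bumps 6 from row 1; 6 appends to row 2. P = [[1, 3, 4, 7, 8], [2, 5, 6], [9]].

So P = [[1, 3, 4, 7, 8], [2, 5, 6], [9]], Q = [[1, 2, 3, 4, 5], [6, 8, 9], [7]].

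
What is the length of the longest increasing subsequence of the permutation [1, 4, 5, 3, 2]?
3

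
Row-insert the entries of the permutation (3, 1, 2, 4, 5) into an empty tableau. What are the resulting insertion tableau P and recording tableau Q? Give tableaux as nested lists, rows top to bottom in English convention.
Insert each entry of the permutation into P by Schensted row insertion, recording in Q the position of each new cell.

Insert 3: appended to row 1. P = [[3]].
Insert 1: 1 bumps 3 from row 1; 3 starts row 2. P = [[1], [3]].
Insert 2: appended to row 1. P = [[1, 2], [3]].
Insert 4: appended to row 1. P = [[1, 2, 4], [3]].
Insert 5: appended to row 1. P = [[1, 2, 4, 5], [3]].

So P = [[1, 2, 4, 5], [3]], Q = [[1, 3, 4, 5], [2]].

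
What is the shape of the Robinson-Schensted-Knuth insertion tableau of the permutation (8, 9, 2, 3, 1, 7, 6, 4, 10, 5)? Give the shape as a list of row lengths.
[4, 3, 2, 1]

Row-insert each entry into an empty tableau.

After inserting 8: P = [[8]].
After inserting 9: P = [[8, 9]].
After inserting 2: P = [[2, 9], [8]].
After inserting 3: P = [[2, 3], [8, 9]].
After inserting 1: P = [[1, 3], [2, 9], [8]].
After inserting 7: P = [[1, 3, 7], [2, 9], [8]].
After inserting 6: P = [[1, 3, 6], [2, 7], [8, 9]].
After inserting 4: P = [[1, 3, 4], [2, 6], [7, 9], [8]].
After inserting 10: P = [[1, 3, 4, 10], [2, 6], [7, 9], [8]].
After inserting 5: P = [[1, 3, 4, 5], [2, 6, 10], [7, 9], [8]].

The final insertion tableau P = [[1, 3, 4, 5], [2, 6, 10], [7, 9], [8]] has shape [4, 3, 2, 1].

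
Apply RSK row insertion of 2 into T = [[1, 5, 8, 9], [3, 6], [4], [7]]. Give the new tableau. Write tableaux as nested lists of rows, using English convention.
In row 1, 2 replaces 5 (the leftmost entry greater than 2); 5 is bumped to row 2. In row 2, 5 replaces 6 (the leftmost entry greater than 5); 6 is bumped to row 3. 6 is appended to row 3. The new tableau is [[1, 2, 8, 9], [3, 5], [4, 6], [7]].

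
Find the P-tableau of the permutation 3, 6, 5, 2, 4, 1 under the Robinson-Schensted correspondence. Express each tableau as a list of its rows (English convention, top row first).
Insert 3: appended to row 1. P = [[3]].
Insert 6: appended to row 1. P = [[3, 6]].
Insert 5: 5 bumps 6 from row 1; 6 starts row 2. P = [[3, 5], [6]].
Insert 2: 2 bumps 3 from row 1; 3 bumps 6 from row 2; 6 starts row 3. P = [[2, 5], [3], [6]].
Insert 4: 4 bumps 5 from row 1; 5 appends to row 2. P = [[2, 4], [3, 5], [6]].
Insert 1: 1 bumps 2 from row 1; 2 bumps 3 from row 2; 3 bumps 6 from row 3; 6 starts row 4. P = [[1, 4], [2, 5], [3], [6]].

So P = [[1, 4], [2, 5], [3], [6]].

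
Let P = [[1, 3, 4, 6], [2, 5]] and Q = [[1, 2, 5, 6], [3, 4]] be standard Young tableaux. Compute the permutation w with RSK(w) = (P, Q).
Reverse RSK: for i = n, n-1, ..., 1, locate i in Q, remove the corresponding corner cell from P, and reverse-bump its entry up through P; the value ejected from row 1 is w(i).

So w = 2 5 1 3 4 6.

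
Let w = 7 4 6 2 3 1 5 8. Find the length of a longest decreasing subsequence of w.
4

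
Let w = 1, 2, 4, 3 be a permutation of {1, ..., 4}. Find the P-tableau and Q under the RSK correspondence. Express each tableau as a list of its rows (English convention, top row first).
P = [[1, 2, 3], [4]], Q = [[1, 2, 3], [4]]

Insert each entry of the permutation into P by Schensted row insertion, recording in Q the position of each new cell.

Insert 1: appended to row 1. P = [[1]].
Insert 2: appended to row 1. P = [[1, 2]].
Insert 4: appended to row 1. P = [[1, 2, 4]].
Insert 3: 3 bumps 4 from row 1; 4 starts row 2. P = [[1, 2, 3], [4]].

So P = [[1, 2, 3], [4]], Q = [[1, 2, 3], [4]].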